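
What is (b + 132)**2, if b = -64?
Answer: 4624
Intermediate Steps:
(b + 132)**2 = (-64 + 132)**2 = 68**2 = 4624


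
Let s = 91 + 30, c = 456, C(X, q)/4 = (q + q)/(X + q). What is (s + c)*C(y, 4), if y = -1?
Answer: 18464/3 ≈ 6154.7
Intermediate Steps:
C(X, q) = 8*q/(X + q) (C(X, q) = 4*((q + q)/(X + q)) = 4*((2*q)/(X + q)) = 4*(2*q/(X + q)) = 8*q/(X + q))
s = 121
(s + c)*C(y, 4) = (121 + 456)*(8*4/(-1 + 4)) = 577*(8*4/3) = 577*(8*4*(⅓)) = 577*(32/3) = 18464/3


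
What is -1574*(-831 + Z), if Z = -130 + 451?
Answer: 802740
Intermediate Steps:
Z = 321
-1574*(-831 + Z) = -1574*(-831 + 321) = -1574*(-510) = 802740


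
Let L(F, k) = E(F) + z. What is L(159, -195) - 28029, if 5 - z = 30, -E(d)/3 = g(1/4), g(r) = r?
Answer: -112219/4 ≈ -28055.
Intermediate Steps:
E(d) = -3/4
z = -25 (z = 5 - 1*30 = 5 - 30 = -25)
L(F, k) = -103/4 (L(F, k) = -3/4 - 25 = -103/4)
L(159, -195) - 28029 = -103/4 - 28029 = -112219/4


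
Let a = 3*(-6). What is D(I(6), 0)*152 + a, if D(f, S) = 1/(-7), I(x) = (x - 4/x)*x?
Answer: -278/7 ≈ -39.714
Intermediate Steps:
I(x) = x*(x - 4/x)
D(f, S) = -⅐
a = -18
D(I(6), 0)*152 + a = -⅐*152 - 18 = -152/7 - 18 = -278/7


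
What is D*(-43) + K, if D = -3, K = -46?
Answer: 83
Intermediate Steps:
D*(-43) + K = -3*(-43) - 46 = 129 - 46 = 83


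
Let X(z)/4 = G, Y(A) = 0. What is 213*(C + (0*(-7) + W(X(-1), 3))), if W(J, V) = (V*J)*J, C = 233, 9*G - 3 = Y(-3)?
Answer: 50765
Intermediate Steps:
G = ⅓ (G = ⅓ + (⅑)*0 = ⅓ + 0 = ⅓ ≈ 0.33333)
X(z) = 4/3 (X(z) = 4*(⅓) = 4/3)
W(J, V) = V*J² (W(J, V) = (J*V)*J = V*J²)
213*(C + (0*(-7) + W(X(-1), 3))) = 213*(233 + (0*(-7) + 3*(4/3)²)) = 213*(233 + (0 + 3*(16/9))) = 213*(233 + (0 + 16/3)) = 213*(233 + 16/3) = 213*(715/3) = 50765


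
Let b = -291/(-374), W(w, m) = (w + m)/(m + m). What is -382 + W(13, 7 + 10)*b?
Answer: -2424391/6358 ≈ -381.31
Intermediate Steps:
W(w, m) = (m + w)/(2*m) (W(w, m) = (m + w)/((2*m)) = (m + w)*(1/(2*m)) = (m + w)/(2*m))
b = 291/374 (b = -291*(-1/374) = 291/374 ≈ 0.77808)
-382 + W(13, 7 + 10)*b = -382 + (((7 + 10) + 13)/(2*(7 + 10)))*(291/374) = -382 + ((½)*(17 + 13)/17)*(291/374) = -382 + ((½)*(1/17)*30)*(291/374) = -382 + (15/17)*(291/374) = -382 + 4365/6358 = -2424391/6358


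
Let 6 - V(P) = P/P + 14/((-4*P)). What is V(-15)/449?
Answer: 143/13470 ≈ 0.010616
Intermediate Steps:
V(P) = 5 + 7/(2*P) (V(P) = 6 - (P/P + 14/((-4*P))) = 6 - (1 + 14*(-1/(4*P))) = 6 - (1 - 7/(2*P)) = 6 + (-1 + 7/(2*P)) = 5 + 7/(2*P))
V(-15)/449 = (5 + (7/2)/(-15))/449 = (5 + (7/2)*(-1/15))*(1/449) = (5 - 7/30)*(1/449) = (143/30)*(1/449) = 143/13470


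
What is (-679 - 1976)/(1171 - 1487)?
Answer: 2655/316 ≈ 8.4019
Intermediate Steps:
(-679 - 1976)/(1171 - 1487) = -2655/(-316) = -2655*(-1/316) = 2655/316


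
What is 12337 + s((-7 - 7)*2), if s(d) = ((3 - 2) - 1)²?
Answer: 12337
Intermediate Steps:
s(d) = 0 (s(d) = (1 - 1)² = 0² = 0)
12337 + s((-7 - 7)*2) = 12337 + 0 = 12337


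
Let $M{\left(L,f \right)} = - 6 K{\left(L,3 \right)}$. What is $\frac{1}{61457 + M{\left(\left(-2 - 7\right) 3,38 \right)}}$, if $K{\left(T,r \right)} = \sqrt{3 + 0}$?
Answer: $\frac{61457}{3776962741} + \frac{6 \sqrt{3}}{3776962741} \approx 1.6274 \cdot 10^{-5}$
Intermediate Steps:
$K{\left(T,r \right)} = \sqrt{3}$
$M{\left(L,f \right)} = - 6 \sqrt{3}$
$\frac{1}{61457 + M{\left(\left(-2 - 7\right) 3,38 \right)}} = \frac{1}{61457 - 6 \sqrt{3}}$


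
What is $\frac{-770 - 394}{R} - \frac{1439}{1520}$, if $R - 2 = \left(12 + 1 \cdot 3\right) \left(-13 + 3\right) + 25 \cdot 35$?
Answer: $- \frac{2815433}{1105040} \approx -2.5478$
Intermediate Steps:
$R = 727$ ($R = 2 + \left(\left(12 + 1 \cdot 3\right) \left(-13 + 3\right) + 25 \cdot 35\right) = 2 + \left(\left(12 + 3\right) \left(-10\right) + 875\right) = 2 + \left(15 \left(-10\right) + 875\right) = 2 + \left(-150 + 875\right) = 2 + 725 = 727$)
$\frac{-770 - 394}{R} - \frac{1439}{1520} = \frac{-770 - 394}{727} - \frac{1439}{1520} = \left(-770 - 394\right) \frac{1}{727} - \frac{1439}{1520} = \left(-1164\right) \frac{1}{727} - \frac{1439}{1520} = - \frac{1164}{727} - \frac{1439}{1520} = - \frac{2815433}{1105040}$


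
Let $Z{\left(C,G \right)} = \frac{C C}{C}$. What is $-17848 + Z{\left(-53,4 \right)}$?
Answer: $-17901$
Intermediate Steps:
$Z{\left(C,G \right)} = C$ ($Z{\left(C,G \right)} = \frac{C^{2}}{C} = C$)
$-17848 + Z{\left(-53,4 \right)} = -17848 - 53 = -17901$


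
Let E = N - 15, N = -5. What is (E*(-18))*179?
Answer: 64440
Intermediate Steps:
E = -20 (E = -5 - 15 = -20)
(E*(-18))*179 = -20*(-18)*179 = 360*179 = 64440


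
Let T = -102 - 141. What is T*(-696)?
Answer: 169128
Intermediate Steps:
T = -243
T*(-696) = -243*(-696) = 169128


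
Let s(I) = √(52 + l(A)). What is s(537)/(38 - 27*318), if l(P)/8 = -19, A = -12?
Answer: -5*I/4274 ≈ -0.0011699*I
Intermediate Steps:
l(P) = -152 (l(P) = 8*(-19) = -152)
s(I) = 10*I (s(I) = √(52 - 152) = √(-100) = 10*I)
s(537)/(38 - 27*318) = (10*I)/(38 - 27*318) = (10*I)/(38 - 8586) = (10*I)/(-8548) = (10*I)*(-1/8548) = -5*I/4274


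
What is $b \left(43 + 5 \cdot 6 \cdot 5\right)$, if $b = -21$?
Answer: $-4053$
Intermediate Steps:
$b \left(43 + 5 \cdot 6 \cdot 5\right) = - 21 \left(43 + 5 \cdot 6 \cdot 5\right) = - 21 \left(43 + 30 \cdot 5\right) = - 21 \left(43 + 150\right) = \left(-21\right) 193 = -4053$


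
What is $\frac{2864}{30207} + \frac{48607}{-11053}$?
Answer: $- \frac{1436615857}{333877971} \approx -4.3028$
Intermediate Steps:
$\frac{2864}{30207} + \frac{48607}{-11053} = 2864 \cdot \frac{1}{30207} + 48607 \left(- \frac{1}{11053}\right) = \frac{2864}{30207} - \frac{48607}{11053} = - \frac{1436615857}{333877971}$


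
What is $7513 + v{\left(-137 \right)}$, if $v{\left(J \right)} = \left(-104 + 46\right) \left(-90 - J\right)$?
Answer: $4787$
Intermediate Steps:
$v{\left(J \right)} = 5220 + 58 J$ ($v{\left(J \right)} = - 58 \left(-90 - J\right) = 5220 + 58 J$)
$7513 + v{\left(-137 \right)} = 7513 + \left(5220 + 58 \left(-137\right)\right) = 7513 + \left(5220 - 7946\right) = 7513 - 2726 = 4787$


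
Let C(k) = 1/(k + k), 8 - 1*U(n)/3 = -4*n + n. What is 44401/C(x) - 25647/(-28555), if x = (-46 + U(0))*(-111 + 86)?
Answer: 1394657636147/28555 ≈ 4.8841e+7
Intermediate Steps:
U(n) = 24 + 9*n (U(n) = 24 - 3*(-4*n + n) = 24 - (-9)*n = 24 + 9*n)
x = 550 (x = (-46 + (24 + 9*0))*(-111 + 86) = (-46 + (24 + 0))*(-25) = (-46 + 24)*(-25) = -22*(-25) = 550)
C(k) = 1/(2*k)
44401/C(x) - 25647/(-28555) = 44401/(((½)/550)) - 25647/(-28555) = 44401/(((½)*(1/550))) - 25647*(-1/28555) = 44401/(1/1100) + 25647/28555 = 44401*1100 + 25647/28555 = 48841100 + 25647/28555 = 1394657636147/28555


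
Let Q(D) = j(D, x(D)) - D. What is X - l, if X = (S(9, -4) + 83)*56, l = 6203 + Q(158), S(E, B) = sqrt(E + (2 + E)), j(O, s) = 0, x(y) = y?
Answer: -1397 + 112*sqrt(5) ≈ -1146.6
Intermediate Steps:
Q(D) = -D (Q(D) = 0 - D = -D)
S(E, B) = sqrt(2 + 2*E)
l = 6045 (l = 6203 - 1*158 = 6203 - 158 = 6045)
X = 4648 + 112*sqrt(5) (X = (sqrt(2 + 2*9) + 83)*56 = (sqrt(2 + 18) + 83)*56 = (sqrt(20) + 83)*56 = (2*sqrt(5) + 83)*56 = (83 + 2*sqrt(5))*56 = 4648 + 112*sqrt(5) ≈ 4898.4)
X - l = (4648 + 112*sqrt(5)) - 1*6045 = (4648 + 112*sqrt(5)) - 6045 = -1397 + 112*sqrt(5)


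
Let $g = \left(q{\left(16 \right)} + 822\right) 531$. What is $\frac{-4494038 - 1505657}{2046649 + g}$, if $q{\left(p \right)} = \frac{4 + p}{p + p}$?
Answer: $- \frac{47997560}{19867703} \approx -2.4159$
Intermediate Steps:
$q{\left(p \right)} = \frac{4 + p}{2 p}$
$g = \frac{3494511}{8}$ ($g = \left(\frac{4 + 16}{2 \cdot 16} + 822\right) 531 = \left(\frac{1}{2} \cdot \frac{1}{16} \cdot 20 + 822\right) 531 = \left(\frac{5}{8} + 822\right) 531 = \frac{6581}{8} \cdot 531 = \frac{3494511}{8} \approx 4.3681 \cdot 10^{5}$)
$\frac{-4494038 - 1505657}{2046649 + g} = \frac{-4494038 - 1505657}{2046649 + \frac{3494511}{8}} = - \frac{5999695}{\frac{19867703}{8}} = \left(-5999695\right) \frac{8}{19867703} = - \frac{47997560}{19867703}$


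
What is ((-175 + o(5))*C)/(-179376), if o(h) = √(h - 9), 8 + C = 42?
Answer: 2975/89688 - 17*I/44844 ≈ 0.033171 - 0.00037909*I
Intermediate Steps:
C = 34 (C = -8 + 42 = 34)
o(h) = √(-9 + h)
((-175 + o(5))*C)/(-179376) = ((-175 + √(-9 + 5))*34)/(-179376) = ((-175 + √(-4))*34)*(-1/179376) = ((-175 + 2*I)*34)*(-1/179376) = (-5950 + 68*I)*(-1/179376) = 2975/89688 - 17*I/44844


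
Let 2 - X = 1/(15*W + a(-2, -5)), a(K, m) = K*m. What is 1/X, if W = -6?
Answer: 80/161 ≈ 0.49689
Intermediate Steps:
X = 161/80 (X = 2 - 1/(15*(-6) - 2*(-5)) = 2 - 1/(-90 + 10) = 2 - 1/(-80) = 2 - 1*(-1/80) = 2 + 1/80 = 161/80 ≈ 2.0125)
1/X = 1/(161/80) = 80/161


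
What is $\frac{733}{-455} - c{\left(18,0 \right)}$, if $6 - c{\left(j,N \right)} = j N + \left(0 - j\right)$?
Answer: $- \frac{11653}{455} \approx -25.611$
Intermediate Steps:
$c{\left(j,N \right)} = 6 + j - N j$ ($c{\left(j,N \right)} = 6 - \left(j N + \left(0 - j\right)\right) = 6 - \left(N j - j\right) = 6 - \left(- j + N j\right) = 6 + j - N j$)
$\frac{733}{-455} - c{\left(18,0 \right)} = \frac{733}{-455} - \left(6 + 18 - 0 \cdot 18\right) = 733 \left(- \frac{1}{455}\right) - \left(6 + 18 + 0\right) = - \frac{733}{455} - 24 = - \frac{11653}{455}$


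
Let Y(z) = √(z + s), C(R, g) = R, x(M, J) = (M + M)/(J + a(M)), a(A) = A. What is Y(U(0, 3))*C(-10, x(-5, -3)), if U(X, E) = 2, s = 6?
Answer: -20*√2 ≈ -28.284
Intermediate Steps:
x(M, J) = 2*M/(J + M) (x(M, J) = (M + M)/(J + M) = (2*M)/(J + M) = 2*M/(J + M))
Y(z) = √(6 + z) (Y(z) = √(z + 6) = √(6 + z))
Y(U(0, 3))*C(-10, x(-5, -3)) = √(6 + 2)*(-10) = √8*(-10) = (2*√2)*(-10) = -20*√2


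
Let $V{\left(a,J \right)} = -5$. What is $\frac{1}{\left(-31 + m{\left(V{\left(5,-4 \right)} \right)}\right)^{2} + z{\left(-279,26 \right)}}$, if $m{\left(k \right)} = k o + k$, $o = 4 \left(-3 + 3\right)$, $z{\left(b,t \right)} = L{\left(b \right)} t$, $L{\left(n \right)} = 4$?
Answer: $\frac{1}{1400} \approx 0.00071429$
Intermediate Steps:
$z{\left(b,t \right)} = 4 t$
$o = 0$ ($o = 4 \cdot 0 = 0$)
$m{\left(k \right)} = k$ ($m{\left(k \right)} = k 0 + k = 0 + k = k$)
$\frac{1}{\left(-31 + m{\left(V{\left(5,-4 \right)} \right)}\right)^{2} + z{\left(-279,26 \right)}} = \frac{1}{\left(-31 - 5\right)^{2} + 4 \cdot 26} = \frac{1}{\left(-36\right)^{2} + 104} = \frac{1}{1296 + 104} = \frac{1}{1400}$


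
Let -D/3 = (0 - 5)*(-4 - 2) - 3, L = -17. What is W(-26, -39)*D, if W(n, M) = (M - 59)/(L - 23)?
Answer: -3969/20 ≈ -198.45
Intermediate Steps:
D = -81 (D = -3*((0 - 5)*(-4 - 2) - 3) = -3*(-5*(-6) - 3) = -3*(30 - 3) = -3*27 = -81)
W(n, M) = 59/40 - M/40 (W(n, M) = (M - 59)/(-17 - 23) = (-59 + M)/(-40) = (-59 + M)*(-1/40) = 59/40 - M/40)
W(-26, -39)*D = (59/40 - 1/40*(-39))*(-81) = (59/40 + 39/40)*(-81) = (49/20)*(-81) = -3969/20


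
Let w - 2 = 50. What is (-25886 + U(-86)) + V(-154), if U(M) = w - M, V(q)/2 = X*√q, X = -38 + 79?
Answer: -25748 + 82*I*√154 ≈ -25748.0 + 1017.6*I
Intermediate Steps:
w = 52 (w = 2 + 50 = 52)
X = 41
V(q) = 82*√q (V(q) = 2*(41*√q) = 82*√q)
U(M) = 52 - M
(-25886 + U(-86)) + V(-154) = (-25886 + (52 - 1*(-86))) + 82*√(-154) = (-25886 + (52 + 86)) + 82*(I*√154) = (-25886 + 138) + 82*I*√154 = -25748 + 82*I*√154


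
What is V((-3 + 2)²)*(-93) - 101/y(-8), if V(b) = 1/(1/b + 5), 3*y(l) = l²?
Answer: -1295/64 ≈ -20.234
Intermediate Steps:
y(l) = l²/3
V(b) = 1/(5 + 1/b)
V((-3 + 2)²)*(-93) - 101/y(-8) = ((-3 + 2)²/(1 + 5*(-3 + 2)²))*(-93) - 101/((⅓)*(-8)²) = ((-1)²/(1 + 5*(-1)²))*(-93) - 101/((⅓)*64) = (1/(1 + 5*1))*(-93) - 101/64/3 = (1/(1 + 5))*(-93) - 101*3/64 = (1/6)*(-93) - 303/64 = (1*(⅙))*(-93) - 303/64 = (⅙)*(-93) - 303/64 = -31/2 - 303/64 = -1295/64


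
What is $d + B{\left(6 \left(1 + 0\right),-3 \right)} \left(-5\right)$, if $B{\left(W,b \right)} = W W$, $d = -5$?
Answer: $-185$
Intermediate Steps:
$B{\left(W,b \right)} = W^{2}$
$d + B{\left(6 \left(1 + 0\right),-3 \right)} \left(-5\right) = -5 + \left(6 \left(1 + 0\right)\right)^{2} \left(-5\right) = -5 + \left(6 \cdot 1\right)^{2} \left(-5\right) = -5 + 6^{2} \left(-5\right) = -5 + 36 \left(-5\right) = -5 - 180 = -185$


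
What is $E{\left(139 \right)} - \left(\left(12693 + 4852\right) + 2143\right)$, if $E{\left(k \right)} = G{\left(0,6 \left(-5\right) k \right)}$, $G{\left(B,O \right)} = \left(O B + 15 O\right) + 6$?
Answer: $-82232$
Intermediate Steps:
$G{\left(B,O \right)} = 6 + 15 O + B O$ ($G{\left(B,O \right)} = \left(B O + 15 O\right) + 6 = \left(15 O + B O\right) + 6 = 6 + 15 O + B O$)
$E{\left(k \right)} = 6 - 450 k$ ($E{\left(k \right)} = 6 + 15 \cdot 6 \left(-5\right) k + 0 \cdot 6 \left(-5\right) k = 6 + 15 \left(- 30 k\right) + 0 \left(- 30 k\right) = 6 - 450 k + 0 = 6 - 450 k$)
$E{\left(139 \right)} - \left(\left(12693 + 4852\right) + 2143\right) = \left(6 - 62550\right) - \left(\left(12693 + 4852\right) + 2143\right) = \left(6 - 62550\right) - \left(17545 + 2143\right) = -62544 - 19688 = -82232$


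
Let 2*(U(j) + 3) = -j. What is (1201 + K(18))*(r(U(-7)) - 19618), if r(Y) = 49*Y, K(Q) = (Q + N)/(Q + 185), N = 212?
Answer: -9562921171/406 ≈ -2.3554e+7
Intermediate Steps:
U(j) = -3 - j/2 (U(j) = -3 + (-j)/2 = -3 - j/2)
K(Q) = (212 + Q)/(185 + Q) (K(Q) = (Q + 212)/(Q + 185) = (212 + Q)/(185 + Q))
(1201 + K(18))*(r(U(-7)) - 19618) = (1201 + (212 + 18)/(185 + 18))*(49*(-3 - 1/2*(-7)) - 19618) = (1201 + 230/203)*(49*(-3 + 7/2) - 19618) = (1201 + (1/203)*230)*(49*(1/2) - 19618) = (1201 + 230/203)*(49/2 - 19618) = (244033/203)*(-39187/2) = -9562921171/406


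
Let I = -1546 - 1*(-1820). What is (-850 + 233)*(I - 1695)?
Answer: 876757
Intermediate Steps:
I = 274 (I = -1546 + 1820 = 274)
(-850 + 233)*(I - 1695) = (-850 + 233)*(274 - 1695) = -617*(-1421) = 876757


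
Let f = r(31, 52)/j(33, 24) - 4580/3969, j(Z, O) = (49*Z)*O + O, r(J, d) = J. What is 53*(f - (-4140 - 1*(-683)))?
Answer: 9409790651785/51374736 ≈ 1.8316e+5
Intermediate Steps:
j(Z, O) = O + 49*O*Z (j(Z, O) = 49*O*Z + O = O + 49*O*Z)
f = -59242507/51374736 (f = 31/((24*(1 + 49*33))) - 4580/3969 = 31/((24*(1 + 1617))) - 4580*1/3969 = 31/((24*1618)) - 4580/3969 = 31/38832 - 4580/3969 = -59242507/51374736 ≈ -1.1531)
53*(f - (-4140 - 1*(-683))) = 53*(-59242507/51374736 - (-4140 - 1*(-683))) = 53*(-59242507/51374736 - (-4140 + 683)) = 53*(-59242507/51374736 - 1*(-3457)) = 53*(-59242507/51374736 + 3457) = 53*(177543219845/51374736) = 9409790651785/51374736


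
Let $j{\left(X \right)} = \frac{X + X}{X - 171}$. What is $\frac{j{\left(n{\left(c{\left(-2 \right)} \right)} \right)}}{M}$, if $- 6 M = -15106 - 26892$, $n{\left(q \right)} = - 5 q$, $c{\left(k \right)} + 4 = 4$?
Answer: $0$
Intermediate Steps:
$c{\left(k \right)} = 0$ ($c{\left(k \right)} = -4 + 4 = 0$)
$j{\left(X \right)} = \frac{2 X}{-171 + X}$
$M = \frac{20999}{3}$ ($M = - \frac{-15106 - 26892}{6} = \left(- \frac{1}{6}\right) \left(-41998\right) = \frac{20999}{3} \approx 6999.7$)
$\frac{j{\left(n{\left(c{\left(-2 \right)} \right)} \right)}}{M} = \frac{2 \left(\left(-5\right) 0\right) \frac{1}{-171 - 0}}{\frac{20999}{3}} = 2 \cdot 0 \frac{1}{-171 + 0} \cdot \frac{3}{20999} = 2 \cdot 0 \frac{1}{-171} \cdot \frac{3}{20999} = 2 \cdot 0 \left(- \frac{1}{171}\right) \frac{3}{20999} = 0 \cdot \frac{3}{20999} = 0$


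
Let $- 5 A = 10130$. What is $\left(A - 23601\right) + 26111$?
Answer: $484$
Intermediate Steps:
$A = -2026$ ($A = \left(- \frac{1}{5}\right) 10130 = -2026$)
$\left(A - 23601\right) + 26111 = \left(-2026 - 23601\right) + 26111 = -25627 + 26111 = 484$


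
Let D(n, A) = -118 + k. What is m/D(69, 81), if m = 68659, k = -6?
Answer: -68659/124 ≈ -553.70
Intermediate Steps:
D(n, A) = -124 (D(n, A) = -118 - 6 = -124)
m/D(69, 81) = 68659/(-124) = 68659*(-1/124) = -68659/124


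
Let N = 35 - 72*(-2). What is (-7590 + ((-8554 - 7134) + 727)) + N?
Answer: -22372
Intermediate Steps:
N = 179 (N = 35 + 144 = 179)
(-7590 + ((-8554 - 7134) + 727)) + N = (-7590 + ((-8554 - 7134) + 727)) + 179 = (-7590 + (-15688 + 727)) + 179 = (-7590 - 14961) + 179 = -22551 + 179 = -22372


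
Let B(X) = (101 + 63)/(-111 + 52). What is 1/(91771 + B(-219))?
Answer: 59/5414325 ≈ 1.0897e-5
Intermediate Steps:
B(X) = -164/59 (B(X) = 164/(-59) = 164*(-1/59) = -164/59)
1/(91771 + B(-219)) = 1/(91771 - 164/59) = 1/(5414325/59) = 59/5414325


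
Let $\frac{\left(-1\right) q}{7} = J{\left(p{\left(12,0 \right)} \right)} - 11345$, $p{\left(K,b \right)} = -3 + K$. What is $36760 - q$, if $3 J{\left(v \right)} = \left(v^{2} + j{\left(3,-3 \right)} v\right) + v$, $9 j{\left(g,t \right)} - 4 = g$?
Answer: $- \frac{127286}{3} \approx -42429.0$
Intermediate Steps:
$j{\left(g,t \right)} = \frac{4}{9} + \frac{g}{9}$
$J{\left(v \right)} = \frac{v^{2}}{3} + \frac{16 v}{27}$ ($J{\left(v \right)} = \frac{\left(v^{2} + \left(\frac{4}{9} + \frac{1}{9} \cdot 3\right) v\right) + v}{3} = \frac{\left(v^{2} + \left(\frac{4}{9} + \frac{1}{3}\right) v\right) + v}{3} = \frac{\left(v^{2} + \frac{7 v}{9}\right) + v}{3} = \frac{v^{2} + \frac{16 v}{9}}{3} = \frac{v^{2}}{3} + \frac{16 v}{27}$)
$q = \frac{237566}{3}$ ($q = - 7 \left(\frac{\left(-3 + 12\right) \left(16 + 9 \left(-3 + 12\right)\right)}{27} - 11345\right) = - 7 \left(\frac{1}{27} \cdot 9 \left(16 + 9 \cdot 9\right) - 11345\right) = - 7 \left(\frac{1}{27} \cdot 9 \left(16 + 81\right) - 11345\right) = - 7 \left(\frac{1}{27} \cdot 9 \cdot 97 - 11345\right) = - 7 \left(\frac{97}{3} - 11345\right) = \left(-7\right) \left(- \frac{33938}{3}\right) = \frac{237566}{3} \approx 79189.0$)
$36760 - q = 36760 - \frac{237566}{3} = - \frac{127286}{3}$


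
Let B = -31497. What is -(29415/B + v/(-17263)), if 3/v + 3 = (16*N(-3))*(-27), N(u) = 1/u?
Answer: 7955405104/8518479139 ≈ 0.93390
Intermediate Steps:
v = 1/47 (v = 3/(-3 + (16/(-3))*(-27)) = 3/(-3 + (16*(-⅓))*(-27)) = 3/(-3 - 16/3*(-27)) = 3/(-3 + 144) = 3/141 = 3*(1/141) = 1/47 ≈ 0.021277)
-(29415/B + v/(-17263)) = -(29415/(-31497) + (1/47)/(-17263)) = -(29415*(-1/31497) + (1/47)*(-1/17263)) = -(-9805/10499 - 1/811361) = -1*(-7955405104/8518479139) = 7955405104/8518479139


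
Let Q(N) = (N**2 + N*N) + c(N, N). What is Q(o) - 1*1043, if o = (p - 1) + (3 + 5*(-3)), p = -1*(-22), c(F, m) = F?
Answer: -872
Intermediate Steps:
p = 22
o = 9 (o = (22 - 1) + (3 + 5*(-3)) = 21 + (3 - 15) = 21 - 12 = 9)
Q(N) = N + 2*N**2 (Q(N) = (N**2 + N*N) + N = (N**2 + N**2) + N = 2*N**2 + N = N + 2*N**2)
Q(o) - 1*1043 = 9*(1 + 2*9) - 1*1043 = 9*(1 + 18) - 1043 = 9*19 - 1043 = 171 - 1043 = -872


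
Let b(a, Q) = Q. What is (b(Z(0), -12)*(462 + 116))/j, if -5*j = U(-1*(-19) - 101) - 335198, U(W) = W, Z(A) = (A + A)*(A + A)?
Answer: -289/2794 ≈ -0.10344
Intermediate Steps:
Z(A) = 4*A² (Z(A) = (2*A)*(2*A) = 4*A²)
j = 67056 (j = -((-1*(-19) - 101) - 335198)/5 = -((19 - 101) - 335198)/5 = -(-82 - 335198)/5 = -⅕*(-335280) = 67056)
(b(Z(0), -12)*(462 + 116))/j = -12*(462 + 116)/67056 = -12*578*(1/67056) = -6936*1/67056 = -289/2794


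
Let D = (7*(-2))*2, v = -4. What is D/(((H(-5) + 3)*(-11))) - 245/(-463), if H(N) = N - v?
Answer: 9177/5093 ≈ 1.8019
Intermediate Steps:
H(N) = 4 + N (H(N) = N - 1*(-4) = N + 4 = 4 + N)
D = -28 (D = -14*2 = -28)
D/(((H(-5) + 3)*(-11))) - 245/(-463) = -28*(-1/(11*((4 - 5) + 3))) - 245/(-463) = -28*(-1/(11*(-1 + 3))) - 245*(-1/463) = -28/(2*(-11)) + 245/463 = -28/(-22) + 245/463 = -28*(-1/22) + 245/463 = 14/11 + 245/463 = 9177/5093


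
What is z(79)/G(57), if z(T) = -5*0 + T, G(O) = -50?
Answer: -79/50 ≈ -1.5800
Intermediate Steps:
z(T) = T (z(T) = 0 + T = T)
z(79)/G(57) = 79/(-50) = 79*(-1/50) = -79/50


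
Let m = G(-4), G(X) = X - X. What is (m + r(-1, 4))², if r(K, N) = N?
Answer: 16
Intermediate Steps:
G(X) = 0
m = 0
(m + r(-1, 4))² = (0 + 4)² = 4² = 16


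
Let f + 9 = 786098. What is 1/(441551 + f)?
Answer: 1/1227640 ≈ 8.1457e-7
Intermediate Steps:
f = 786089 (f = -9 + 786098 = 786089)
1/(441551 + f) = 1/(441551 + 786089) = 1/1227640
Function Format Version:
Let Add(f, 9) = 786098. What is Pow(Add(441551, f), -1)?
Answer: Rational(1, 1227640) ≈ 8.1457e-7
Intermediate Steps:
f = 786089 (f = Add(-9, 786098) = 786089)
Pow(Add(441551, f), -1) = Pow(Add(441551, 786089), -1) = Pow(1227640, -1) = Rational(1, 1227640)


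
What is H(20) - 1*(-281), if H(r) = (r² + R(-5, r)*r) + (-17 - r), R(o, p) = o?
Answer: 544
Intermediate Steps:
H(r) = -17 + r² - 6*r (H(r) = (r² - 5*r) + (-17 - r) = -17 + r² - 6*r)
H(20) - 1*(-281) = (-17 + 20² - 6*20) - 1*(-281) = (-17 + 400 - 120) + 281 = 263 + 281 = 544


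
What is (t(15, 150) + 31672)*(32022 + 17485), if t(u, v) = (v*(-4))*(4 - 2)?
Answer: 1508577304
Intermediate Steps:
t(u, v) = -8*v (t(u, v) = -4*v*2 = -8*v)
(t(15, 150) + 31672)*(32022 + 17485) = (-8*150 + 31672)*(32022 + 17485) = (-1200 + 31672)*49507 = 30472*49507 = 1508577304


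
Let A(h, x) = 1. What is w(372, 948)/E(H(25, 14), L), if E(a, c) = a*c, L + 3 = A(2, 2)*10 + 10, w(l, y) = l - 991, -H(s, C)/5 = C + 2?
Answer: 619/1360 ≈ 0.45515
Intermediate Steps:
H(s, C) = -10 - 5*C (H(s, C) = -5*(C + 2) = -5*(2 + C) = -10 - 5*C)
w(l, y) = -991 + l
L = 17 (L = -3 + (1*10 + 10) = -3 + (10 + 10) = -3 + 20 = 17)
w(372, 948)/E(H(25, 14), L) = (-991 + 372)/(((-10 - 5*14)*17)) = -619*1/(17*(-10 - 70)) = -619/((-80*17)) = -619/(-1360) = -619*(-1/1360) = 619/1360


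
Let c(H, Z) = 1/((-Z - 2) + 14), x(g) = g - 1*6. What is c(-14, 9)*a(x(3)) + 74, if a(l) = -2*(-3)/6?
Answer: 223/3 ≈ 74.333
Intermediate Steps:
x(g) = -6 + g (x(g) = g - 6 = -6 + g)
a(l) = 1 (a(l) = 6*(1/6) = 1)
c(H, Z) = 1/(12 - Z) (c(H, Z) = 1/((-2 - Z) + 14) = 1/(12 - Z))
c(-14, 9)*a(x(3)) + 74 = -1/(-12 + 9)*1 + 74 = -1/(-3)*1 + 74 = -1*(-1/3)*1 + 74 = (1/3)*1 + 74 = 1/3 + 74 = 223/3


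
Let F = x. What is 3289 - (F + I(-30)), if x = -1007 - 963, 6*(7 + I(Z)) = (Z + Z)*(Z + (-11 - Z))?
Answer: 5156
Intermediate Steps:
I(Z) = -7 - 11*Z/3 (I(Z) = -7 + ((Z + Z)*(Z + (-11 - Z)))/6 = -7 + ((2*Z)*(-11))/6 = -7 + (-22*Z)/6 = -7 - 11*Z/3)
x = -1970
F = -1970
3289 - (F + I(-30)) = 3289 - (-1970 + (-7 - 11/3*(-30))) = 3289 - (-1970 + (-7 + 110)) = 3289 - (-1970 + 103) = 3289 - 1*(-1867) = 3289 + 1867 = 5156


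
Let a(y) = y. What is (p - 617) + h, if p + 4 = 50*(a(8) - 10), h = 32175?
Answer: 31454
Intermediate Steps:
p = -104 (p = -4 + 50*(8 - 10) = -4 + 50*(-2) = -4 - 100 = -104)
(p - 617) + h = (-104 - 617) + 32175 = -721 + 32175 = 31454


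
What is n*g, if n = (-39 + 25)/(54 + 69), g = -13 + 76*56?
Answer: -59402/123 ≈ -482.94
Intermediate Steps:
g = 4243 (g = -13 + 4256 = 4243)
n = -14/123 ≈ -0.11382
n*g = -14/123*4243 = -59402/123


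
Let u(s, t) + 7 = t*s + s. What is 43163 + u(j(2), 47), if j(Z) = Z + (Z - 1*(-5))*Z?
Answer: 43924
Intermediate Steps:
j(Z) = Z + Z*(5 + Z) (j(Z) = Z + (Z + 5)*Z = Z + (5 + Z)*Z = Z + Z*(5 + Z))
u(s, t) = -7 + s + s*t (u(s, t) = -7 + (t*s + s) = -7 + (s*t + s) = -7 + (s + s*t) = -7 + s + s*t)
43163 + u(j(2), 47) = 43163 + (-7 + 2*(6 + 2) + (2*(6 + 2))*47) = 43163 + (-7 + 2*8 + (2*8)*47) = 43163 + (-7 + 16 + 16*47) = 43163 + (-7 + 16 + 752) = 43163 + 761 = 43924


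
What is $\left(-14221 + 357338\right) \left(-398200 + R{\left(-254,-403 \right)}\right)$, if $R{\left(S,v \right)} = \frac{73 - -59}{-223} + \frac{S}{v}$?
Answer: $- \frac{12278727439807418}{89869} \approx -1.3663 \cdot 10^{11}$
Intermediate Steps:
$R{\left(S,v \right)} = - \frac{132}{223} + \frac{S}{v}$ ($R{\left(S,v \right)} = \left(73 + 59\right) \left(- \frac{1}{223}\right) + \frac{S}{v} = 132 \left(- \frac{1}{223}\right) + \frac{S}{v} = - \frac{132}{223} + \frac{S}{v}$)
$\left(-14221 + 357338\right) \left(-398200 + R{\left(-254,-403 \right)}\right) = \left(-14221 + 357338\right) \left(-398200 - \left(\frac{132}{223} + \frac{254}{-403}\right)\right) = 343117 \left(-398200 - - \frac{3446}{89869}\right) = 343117 \left(-398200 + \left(- \frac{132}{223} + \frac{254}{403}\right)\right) = 343117 \left(-398200 + \frac{3446}{89869}\right) = 343117 \left(- \frac{35785832354}{89869}\right) = - \frac{12278727439807418}{89869}$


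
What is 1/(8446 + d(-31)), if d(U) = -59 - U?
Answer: 1/8418 ≈ 0.00011879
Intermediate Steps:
1/(8446 + d(-31)) = 1/(8446 + (-59 - 1*(-31))) = 1/(8446 + (-59 + 31)) = 1/(8446 - 28) = 1/8418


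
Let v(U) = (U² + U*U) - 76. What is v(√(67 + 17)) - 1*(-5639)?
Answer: 5731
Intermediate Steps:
v(U) = -76 + 2*U² (v(U) = (U² + U²) - 76 = 2*U² - 76 = -76 + 2*U²)
v(√(67 + 17)) - 1*(-5639) = (-76 + 2*(√(67 + 17))²) - 1*(-5639) = (-76 + 2*(√84)²) + 5639 = (-76 + 2*(2*√21)²) + 5639 = (-76 + 2*84) + 5639 = (-76 + 168) + 5639 = 92 + 5639 = 5731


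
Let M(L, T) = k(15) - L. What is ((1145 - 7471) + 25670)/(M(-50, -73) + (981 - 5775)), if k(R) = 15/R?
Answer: -208/51 ≈ -4.0784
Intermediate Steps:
M(L, T) = 1 - L (M(L, T) = 15/15 - L = 15*(1/15) - L = 1 - L)
((1145 - 7471) + 25670)/(M(-50, -73) + (981 - 5775)) = ((1145 - 7471) + 25670)/((1 - 1*(-50)) + (981 - 5775)) = (-6326 + 25670)/((1 + 50) - 4794) = 19344/(51 - 4794) = 19344/(-4743) = 19344*(-1/4743) = -208/51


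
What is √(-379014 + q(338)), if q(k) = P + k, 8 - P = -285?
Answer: I*√378383 ≈ 615.13*I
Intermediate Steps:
P = 293 (P = 8 - 1*(-285) = 8 + 285 = 293)
q(k) = 293 + k
√(-379014 + q(338)) = √(-379014 + (293 + 338)) = √(-379014 + 631) = √(-378383) = I*√378383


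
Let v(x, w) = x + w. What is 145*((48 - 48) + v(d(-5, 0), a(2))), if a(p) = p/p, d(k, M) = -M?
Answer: 145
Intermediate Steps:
a(p) = 1
v(x, w) = w + x
145*((48 - 48) + v(d(-5, 0), a(2))) = 145*((48 - 48) + (1 - 1*0)) = 145*(0 + (1 + 0)) = 145*(0 + 1) = 145*1 = 145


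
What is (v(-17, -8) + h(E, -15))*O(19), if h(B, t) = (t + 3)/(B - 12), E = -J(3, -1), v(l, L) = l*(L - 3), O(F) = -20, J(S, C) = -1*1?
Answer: -41380/11 ≈ -3761.8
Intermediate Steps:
J(S, C) = -1
v(l, L) = l*(-3 + L)
E = 1 (E = -1*(-1) = 1)
h(B, t) = (3 + t)/(-12 + B)
(v(-17, -8) + h(E, -15))*O(19) = (-17*(-3 - 8) + (3 - 15)/(-12 + 1))*(-20) = (-17*(-11) - 12/(-11))*(-20) = (187 - 1/11*(-12))*(-20) = (187 + 12/11)*(-20) = (2069/11)*(-20) = -41380/11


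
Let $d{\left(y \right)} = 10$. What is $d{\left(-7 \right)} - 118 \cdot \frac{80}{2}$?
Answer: $-4710$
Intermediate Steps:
$d{\left(-7 \right)} - 118 \cdot \frac{80}{2} = 10 - 118 \cdot \frac{80}{2} = 10 - 118 \cdot 80 \cdot \frac{1}{2} = 10 - 4720 = -4710$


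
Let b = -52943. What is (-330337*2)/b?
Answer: 660674/52943 ≈ 12.479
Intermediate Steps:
(-330337*2)/b = -330337*2/(-52943) = -660674*(-1/52943) = 660674/52943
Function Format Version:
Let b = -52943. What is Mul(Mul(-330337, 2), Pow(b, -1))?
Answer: Rational(660674, 52943) ≈ 12.479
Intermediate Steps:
Mul(Mul(-330337, 2), Pow(b, -1)) = Mul(Mul(-330337, 2), Pow(-52943, -1)) = Mul(-660674, Rational(-1, 52943)) = Rational(660674, 52943)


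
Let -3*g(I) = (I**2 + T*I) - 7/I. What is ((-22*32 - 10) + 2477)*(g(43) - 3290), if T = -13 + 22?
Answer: -7114197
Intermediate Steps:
T = 9
g(I) = -3*I - I**2/3 + 7/(3*I) (g(I) = -((I**2 + 9*I) - 7/I)/3 = -(I**2 - 7/I + 9*I)/3 = -3*I - I**2/3 + 7/(3*I))
((-22*32 - 10) + 2477)*(g(43) - 3290) = ((-22*32 - 10) + 2477)*((1/3)*(7 - 1*43**2*(9 + 43))/43 - 3290) = ((-704 - 10) + 2477)*((1/3)*(1/43)*(7 - 1*1849*52) - 3290) = (-714 + 2477)*((1/3)*(1/43)*(7 - 96148) - 3290) = 1763*((1/3)*(1/43)*(-96141) - 3290) = 1763*(-32047/43 - 3290) = 1763*(-173517/43) = -7114197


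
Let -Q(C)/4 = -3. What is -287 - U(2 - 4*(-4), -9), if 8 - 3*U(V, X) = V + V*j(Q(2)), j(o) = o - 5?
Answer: -725/3 ≈ -241.67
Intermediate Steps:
Q(C) = 12 (Q(C) = -4*(-3) = 12)
j(o) = -5 + o
U(V, X) = 8/3 - 8*V/3 (U(V, X) = 8/3 - (V + V*(-5 + 12))/3 = 8/3 - (V + V*7)/3 = 8/3 - (V + 7*V)/3 = 8/3 - 8*V/3)
-287 - U(2 - 4*(-4), -9) = -287 - (8/3 - 8*(2 - 4*(-4))/3) = -287 - (8/3 - 8*(2 + 16)/3) = -287 - (8/3 - 8/3*18) = -287 - (8/3 - 48) = -287 - 1*(-136/3) = -287 + 136/3 = -725/3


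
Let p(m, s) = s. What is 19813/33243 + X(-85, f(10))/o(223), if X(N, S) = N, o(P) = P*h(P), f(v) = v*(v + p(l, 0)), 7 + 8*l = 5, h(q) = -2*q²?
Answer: 439438007597/737300951562 ≈ 0.59601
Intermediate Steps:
l = -¼ (l = -7/8 + (⅛)*5 = -7/8 + 5/8 = -¼ ≈ -0.25000)
f(v) = v² (f(v) = v*(v + 0) = v*v = v²)
o(P) = -2*P³ (o(P) = P*(-2*P²) = -2*P³)
19813/33243 + X(-85, f(10))/o(223) = 19813/33243 - 85/((-2*223³)) = 19813*(1/33243) - 85/((-2*11089567)) = 19813/33243 - 85/(-22179134) = 19813/33243 - 85*(-1/22179134) = 19813/33243 + 85/22179134 = 439438007597/737300951562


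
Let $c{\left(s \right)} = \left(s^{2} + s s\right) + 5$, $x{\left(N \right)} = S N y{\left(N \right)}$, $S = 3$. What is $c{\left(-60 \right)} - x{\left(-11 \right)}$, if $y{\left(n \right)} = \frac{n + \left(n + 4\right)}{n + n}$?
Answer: $7232$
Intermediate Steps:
$y{\left(n \right)} = \frac{4 + 2 n}{2 n}$ ($y{\left(n \right)} = \frac{n + \left(4 + n\right)}{2 n} = \left(4 + 2 n\right) \frac{1}{2 n} = \frac{4 + 2 n}{2 n}$)
$x{\left(N \right)} = 6 + 3 N$ ($x{\left(N \right)} = 3 N \frac{2 + N}{N} = 6 + 3 N$)
$c{\left(s \right)} = 5 + 2 s^{2}$ ($c{\left(s \right)} = \left(s^{2} + s^{2}\right) + 5 = 2 s^{2} + 5 = 5 + 2 s^{2}$)
$c{\left(-60 \right)} - x{\left(-11 \right)} = \left(5 + 2 \left(-60\right)^{2}\right) - \left(6 + 3 \left(-11\right)\right) = \left(5 + 2 \cdot 3600\right) - \left(6 - 33\right) = \left(5 + 7200\right) - -27 = 7205 + 27 = 7232$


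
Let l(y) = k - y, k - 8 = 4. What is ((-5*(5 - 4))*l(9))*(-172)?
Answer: 2580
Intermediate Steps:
k = 12 (k = 8 + 4 = 12)
l(y) = 12 - y
((-5*(5 - 4))*l(9))*(-172) = ((-5*(5 - 4))*(12 - 1*9))*(-172) = ((-5*1)*(12 - 9))*(-172) = -5*3*(-172) = -15*(-172) = 2580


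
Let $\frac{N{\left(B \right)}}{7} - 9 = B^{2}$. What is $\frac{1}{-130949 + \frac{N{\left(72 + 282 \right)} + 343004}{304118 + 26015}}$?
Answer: $- \frac{330133}{43229365938} \approx -7.6368 \cdot 10^{-6}$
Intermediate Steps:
$N{\left(B \right)} = 63 + 7 B^{2}$
$\frac{1}{-130949 + \frac{N{\left(72 + 282 \right)} + 343004}{304118 + 26015}} = \frac{1}{-130949 + \frac{\left(63 + 7 \left(72 + 282\right)^{2}\right) + 343004}{304118 + 26015}} = \frac{1}{-130949 + \frac{\left(63 + 7 \cdot 354^{2}\right) + 343004}{330133}} = \frac{1}{-130949 + \left(\left(63 + 7 \cdot 125316\right) + 343004\right) \frac{1}{330133}} = \frac{1}{-130949 + \left(\left(63 + 877212\right) + 343004\right) \frac{1}{330133}} = \frac{1}{-130949 + \left(877275 + 343004\right) \frac{1}{330133}} = \frac{1}{-130949 + 1220279 \cdot \frac{1}{330133}} = \frac{1}{-130949 + \frac{1220279}{330133}} = \frac{1}{- \frac{43229365938}{330133}} = - \frac{330133}{43229365938}$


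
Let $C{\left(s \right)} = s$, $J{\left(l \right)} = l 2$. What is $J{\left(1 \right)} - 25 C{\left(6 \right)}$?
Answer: $-148$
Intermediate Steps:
$J{\left(l \right)} = 2 l$
$J{\left(1 \right)} - 25 C{\left(6 \right)} = 2 \cdot 1 - 150 = 2 - 150 = -148$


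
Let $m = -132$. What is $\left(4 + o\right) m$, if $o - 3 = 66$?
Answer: $-9636$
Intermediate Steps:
$o = 69$ ($o = 3 + 66 = 69$)
$\left(4 + o\right) m = \left(4 + 69\right) \left(-132\right) = 73 \left(-132\right) = -9636$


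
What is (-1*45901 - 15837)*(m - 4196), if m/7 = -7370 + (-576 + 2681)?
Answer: 2534406638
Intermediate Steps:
m = -36855 (m = 7*(-7370 + (-576 + 2681)) = 7*(-7370 + 2105) = 7*(-5265) = -36855)
(-1*45901 - 15837)*(m - 4196) = (-1*45901 - 15837)*(-36855 - 4196) = (-45901 - 15837)*(-41051) = -61738*(-41051) = 2534406638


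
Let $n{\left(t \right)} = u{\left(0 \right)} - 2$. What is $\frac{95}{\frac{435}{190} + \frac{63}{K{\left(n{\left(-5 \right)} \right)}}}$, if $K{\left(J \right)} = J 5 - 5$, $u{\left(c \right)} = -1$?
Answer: $- \frac{36100}{327} \approx -110.4$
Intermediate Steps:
$n{\left(t \right)} = -3$ ($n{\left(t \right)} = -1 - 2 = -3$)
$K{\left(J \right)} = -5 + 5 J$ ($K{\left(J \right)} = 5 J - 5 = -5 + 5 J$)
$\frac{95}{\frac{435}{190} + \frac{63}{K{\left(n{\left(-5 \right)} \right)}}} = \frac{95}{\frac{435}{190} + \frac{63}{-5 + 5 \left(-3\right)}} = \frac{95}{435 \cdot \frac{1}{190} + \frac{63}{-5 - 15}} = \frac{95}{\frac{87}{38} + \frac{63}{-20}} = \frac{95}{\frac{87}{38} + 63 \left(- \frac{1}{20}\right)} = \frac{95}{\frac{87}{38} - \frac{63}{20}} = \frac{95}{- \frac{327}{380}} = 95 \left(- \frac{380}{327}\right) = - \frac{36100}{327}$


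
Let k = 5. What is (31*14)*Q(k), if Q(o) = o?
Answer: 2170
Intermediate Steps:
(31*14)*Q(k) = (31*14)*5 = 434*5 = 2170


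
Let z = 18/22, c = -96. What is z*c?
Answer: -864/11 ≈ -78.545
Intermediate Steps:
z = 9/11 (z = 18*(1/22) = 9/11 ≈ 0.81818)
z*c = (9/11)*(-96) = -864/11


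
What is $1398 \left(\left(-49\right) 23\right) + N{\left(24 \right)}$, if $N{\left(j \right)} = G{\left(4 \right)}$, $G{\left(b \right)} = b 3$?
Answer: $-1575534$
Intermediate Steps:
$G{\left(b \right)} = 3 b$
$N{\left(j \right)} = 12$ ($N{\left(j \right)} = 3 \cdot 4 = 12$)
$1398 \left(\left(-49\right) 23\right) + N{\left(24 \right)} = 1398 \left(\left(-49\right) 23\right) + 12 = 1398 \left(-1127\right) + 12 = -1575546 + 12 = -1575534$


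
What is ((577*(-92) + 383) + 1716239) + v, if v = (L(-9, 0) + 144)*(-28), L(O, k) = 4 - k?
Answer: 1659394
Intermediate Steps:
v = -4144 (v = ((4 - 1*0) + 144)*(-28) = ((4 + 0) + 144)*(-28) = (4 + 144)*(-28) = 148*(-28) = -4144)
((577*(-92) + 383) + 1716239) + v = ((577*(-92) + 383) + 1716239) - 4144 = ((-53084 + 383) + 1716239) - 4144 = (-52701 + 1716239) - 4144 = 1663538 - 4144 = 1659394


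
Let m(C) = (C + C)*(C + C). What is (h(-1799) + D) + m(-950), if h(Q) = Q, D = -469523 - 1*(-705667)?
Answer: 3844345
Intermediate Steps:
D = 236144 (D = -469523 + 705667 = 236144)
m(C) = 4*C² (m(C) = (2*C)*(2*C) = 4*C²)
(h(-1799) + D) + m(-950) = (-1799 + 236144) + 4*(-950)² = 234345 + 4*902500 = 234345 + 3610000 = 3844345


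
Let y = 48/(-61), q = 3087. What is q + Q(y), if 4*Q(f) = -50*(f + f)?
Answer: 189507/61 ≈ 3106.7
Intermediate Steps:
y = -48/61 (y = 48*(-1/61) = -48/61 ≈ -0.78689)
Q(f) = -25*f (Q(f) = (-50*(f + f))/4 = (-100*f)/4 = -25*f)
q + Q(y) = 3087 - 25*(-48/61) = 3087 + 1200/61 = 189507/61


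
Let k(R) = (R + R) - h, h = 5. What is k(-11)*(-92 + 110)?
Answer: -486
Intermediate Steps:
k(R) = -5 + 2*R (k(R) = (R + R) - 1*5 = 2*R - 5 = -5 + 2*R)
k(-11)*(-92 + 110) = (-5 + 2*(-11))*(-92 + 110) = (-5 - 22)*18 = -27*18 = -486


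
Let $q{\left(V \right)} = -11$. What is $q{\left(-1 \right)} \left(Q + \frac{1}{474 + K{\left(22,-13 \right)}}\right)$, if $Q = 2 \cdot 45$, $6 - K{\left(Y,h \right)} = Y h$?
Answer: $- \frac{758351}{766} \approx -990.01$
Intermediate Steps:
$K{\left(Y,h \right)} = 6 - Y h$
$Q = 90$
$q{\left(-1 \right)} \left(Q + \frac{1}{474 + K{\left(22,-13 \right)}}\right) = - 11 \left(90 + \frac{1}{474 - \left(-6 + 22 \left(-13\right)\right)}\right) = - 11 \left(90 + \frac{1}{474 + \left(6 + 286\right)}\right) = - 11 \left(90 + \frac{1}{474 + 292}\right) = - 11 \left(90 + \frac{1}{766}\right) = \left(-11\right) \frac{68941}{766} = - \frac{758351}{766}$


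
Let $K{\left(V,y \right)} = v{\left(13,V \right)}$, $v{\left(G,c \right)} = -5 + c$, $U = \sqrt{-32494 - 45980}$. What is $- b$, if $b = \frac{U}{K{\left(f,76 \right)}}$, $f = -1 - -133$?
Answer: $- \frac{i \sqrt{78474}}{127} \approx - 2.2058 i$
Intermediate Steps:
$f = 132$ ($f = -1 + 133 = 132$)
$U = i \sqrt{78474}$ ($U = \sqrt{-78474} = i \sqrt{78474} \approx 280.13 i$)
$K{\left(V,y \right)} = -5 + V$
$b = \frac{i \sqrt{78474}}{127}$ ($b = \frac{i \sqrt{78474}}{-5 + 132} = \frac{i \sqrt{78474}}{127} \approx 2.2058 i$)
$- b = - \frac{i \sqrt{78474}}{127}$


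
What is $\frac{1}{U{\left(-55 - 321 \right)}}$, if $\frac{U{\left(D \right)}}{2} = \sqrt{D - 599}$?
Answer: $- \frac{i \sqrt{39}}{390} \approx - 0.016013 i$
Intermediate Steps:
$U{\left(D \right)} = 2 \sqrt{-599 + D}$ ($U{\left(D \right)} = 2 \sqrt{D - 599} = 2 \sqrt{-599 + D}$)
$\frac{1}{U{\left(-55 - 321 \right)}} = \frac{1}{2 \sqrt{-599 - 376}} = \frac{1}{2 \sqrt{-975}} = \frac{1}{2 \cdot 5 i \sqrt{39}} = \frac{1}{10 i \sqrt{39}} = - \frac{i \sqrt{39}}{390}$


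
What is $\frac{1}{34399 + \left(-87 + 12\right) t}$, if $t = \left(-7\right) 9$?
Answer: $\frac{1}{39124} \approx 2.556 \cdot 10^{-5}$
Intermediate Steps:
$t = -63$
$\frac{1}{34399 + \left(-87 + 12\right) t} = \frac{1}{34399 + \left(-87 + 12\right) \left(-63\right)} = \frac{1}{34399 - -4725} = \frac{1}{34399 + 4725} = \frac{1}{39124}$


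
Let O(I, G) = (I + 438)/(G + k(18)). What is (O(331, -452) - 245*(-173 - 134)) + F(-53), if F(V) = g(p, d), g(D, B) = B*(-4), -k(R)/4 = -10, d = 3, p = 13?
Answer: 30982867/412 ≈ 75201.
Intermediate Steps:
k(R) = 40 (k(R) = -4*(-10) = 40)
O(I, G) = (438 + I)/(40 + G) (O(I, G) = (I + 438)/(G + 40) = (438 + I)/(40 + G))
g(D, B) = -4*B
F(V) = -12 (F(V) = -4*3 = -12)
(O(331, -452) - 245*(-173 - 134)) + F(-53) = ((438 + 331)/(40 - 452) - 245*(-173 - 134)) - 12 = (769/(-412) - 245*(-307)) - 12 = (-1/412*769 + 75215) - 12 = (-769/412 + 75215) - 12 = 30987811/412 - 12 = 30982867/412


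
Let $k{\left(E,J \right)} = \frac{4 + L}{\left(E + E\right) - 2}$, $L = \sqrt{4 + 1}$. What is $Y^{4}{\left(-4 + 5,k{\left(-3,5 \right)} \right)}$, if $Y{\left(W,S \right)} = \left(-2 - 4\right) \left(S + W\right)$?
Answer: $\frac{61641}{256} - \frac{1701 \sqrt{5}}{16} \approx 3.0632$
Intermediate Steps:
$L = \sqrt{5} \approx 2.2361$
$k{\left(E,J \right)} = \frac{4 + \sqrt{5}}{-2 + 2 E}$ ($k{\left(E,J \right)} = \frac{4 + \sqrt{5}}{\left(E + E\right) - 2} = \frac{4 + \sqrt{5}}{2 E - 2} = \frac{4 + \sqrt{5}}{-2 + 2 E}$)
$Y{\left(W,S \right)} = - 6 S - 6 W$ ($Y{\left(W,S \right)} = - 6 \left(S + W\right) = - 6 S - 6 W$)
$Y^{4}{\left(-4 + 5,k{\left(-3,5 \right)} \right)} = \left(- 6 \frac{4 + \sqrt{5}}{2 \left(-1 - 3\right)} - 6 \left(-4 + 5\right)\right)^{4} = \left(- 6 \frac{4 + \sqrt{5}}{2 \left(-4\right)} - 6\right)^{4} = \left(- 6 \cdot \frac{1}{2} \left(- \frac{1}{4}\right) \left(4 + \sqrt{5}\right) - 6\right)^{4} = \left(- 6 \left(- \frac{1}{2} - \frac{\sqrt{5}}{8}\right) - 6\right)^{4} = \left(\left(3 + \frac{3 \sqrt{5}}{4}\right) - 6\right)^{4} = \left(-3 + \frac{3 \sqrt{5}}{4}\right)^{4}$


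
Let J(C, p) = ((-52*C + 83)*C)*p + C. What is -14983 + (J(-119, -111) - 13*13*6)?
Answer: 82817523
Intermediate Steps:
J(C, p) = C + C*p*(83 - 52*C) (J(C, p) = ((83 - 52*C)*C)*p + C = (C*(83 - 52*C))*p + C = C*p*(83 - 52*C) + C = C + C*p*(83 - 52*C))
-14983 + (J(-119, -111) - 13*13*6) = -14983 + (-119*(1 + 83*(-111) - 52*(-119)*(-111)) - 13*13*6) = -14983 + (-119*(1 - 9213 - 686868) - 169*6) = -14983 + (-119*(-696080) - 1014) = -14983 + (82833520 - 1014) = -14983 + 82832506 = 82817523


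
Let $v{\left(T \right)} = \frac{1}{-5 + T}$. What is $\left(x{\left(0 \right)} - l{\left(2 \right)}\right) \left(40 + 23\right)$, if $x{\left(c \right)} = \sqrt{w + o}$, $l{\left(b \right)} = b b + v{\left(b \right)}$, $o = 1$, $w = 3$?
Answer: $-105$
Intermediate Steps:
$l{\left(b \right)} = b^{2} + \frac{1}{-5 + b}$ ($l{\left(b \right)} = b b + \frac{1}{-5 + b} = b^{2} + \frac{1}{-5 + b}$)
$x{\left(c \right)} = 2$ ($x{\left(c \right)} = \sqrt{3 + 1} = \sqrt{4} = 2$)
$\left(x{\left(0 \right)} - l{\left(2 \right)}\right) \left(40 + 23\right) = \left(2 - \frac{1 + 2^{2} \left(-5 + 2\right)}{-5 + 2}\right) \left(40 + 23\right) = \left(2 - \frac{1 + 4 \left(-3\right)}{-3}\right) 63 = \left(2 - - \frac{1 - 12}{3}\right) 63 = \left(2 - \left(- \frac{1}{3}\right) \left(-11\right)\right) 63 = \left(2 - \frac{11}{3}\right) 63 = \left(- \frac{5}{3}\right) 63 = -105$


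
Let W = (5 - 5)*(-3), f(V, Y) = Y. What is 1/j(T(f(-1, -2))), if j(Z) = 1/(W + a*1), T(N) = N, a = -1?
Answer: -1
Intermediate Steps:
W = 0 (W = 0*(-3) = 0)
j(Z) = -1 (j(Z) = 1/(0 - 1*1) = 1/(0 - 1) = 1/(-1) = -1)
1/j(T(f(-1, -2))) = 1/(-1) = -1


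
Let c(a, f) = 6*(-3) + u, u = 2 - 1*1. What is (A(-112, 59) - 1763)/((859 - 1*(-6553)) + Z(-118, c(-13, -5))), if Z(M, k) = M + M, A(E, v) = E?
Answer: -625/2392 ≈ -0.26129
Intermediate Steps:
u = 1 (u = 2 - 1 = 1)
c(a, f) = -17 (c(a, f) = 6*(-3) + 1 = -18 + 1 = -17)
Z(M, k) = 2*M
(A(-112, 59) - 1763)/((859 - 1*(-6553)) + Z(-118, c(-13, -5))) = (-112 - 1763)/((859 - 1*(-6553)) + 2*(-118)) = -1875/((859 + 6553) - 236) = -1875/(7412 - 236) = -1875/7176 = -1875*1/7176 = -625/2392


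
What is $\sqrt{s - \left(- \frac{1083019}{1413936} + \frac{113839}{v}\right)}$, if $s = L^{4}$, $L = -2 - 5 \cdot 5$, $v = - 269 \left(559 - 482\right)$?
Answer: $\frac{\sqrt{2906801105225178391097}}{73956708} \approx 729.0$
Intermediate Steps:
$v = -20713$ ($v = \left(-269\right) 77 = -20713$)
$L = -27$ ($L = -2 - 25 = -27$)
$s = 531441$ ($s = \left(-27\right)^{4} = 531441$)
$\sqrt{s - \left(- \frac{1083019}{1413936} + \frac{113839}{v}\right)} = \sqrt{531441 - \left(- \frac{1083019}{1413936} - \frac{10349}{1883}\right)} = \sqrt{531441 - - \frac{16672148441}{2662441488}} = \sqrt{531441 + \left(\frac{10349}{1883} + \frac{1083019}{1413936}\right)} = \sqrt{531441 + \frac{16672148441}{2662441488}} = \sqrt{\frac{1414947238972649}{2662441488}} = \frac{\sqrt{2906801105225178391097}}{73956708}$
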